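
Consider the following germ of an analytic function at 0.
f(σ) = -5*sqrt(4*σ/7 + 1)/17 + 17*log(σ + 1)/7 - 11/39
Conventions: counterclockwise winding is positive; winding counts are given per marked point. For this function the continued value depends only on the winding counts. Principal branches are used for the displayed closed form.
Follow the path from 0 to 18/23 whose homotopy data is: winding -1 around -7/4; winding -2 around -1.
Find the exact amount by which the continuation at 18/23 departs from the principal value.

Continued minus principal equals ((10/2737)*sqrt(37513)) - ((68/7)*pi)*i.

The rational part is single-valued and drops out of the difference; each branch term changes only by its own monodromy.
(-5/17)*sqrt(1 - σ/(-7/4)): winding -1 is odd, the square root flips sign, contributing -2*(-5/17)*sqrt(1 - (18/23)/(-7/4)) = -2*(-5/17)*sqrt(233/161) = (10/2737)*sqrt(37513).
(17/7)*log(1 - σ/(-1)): each positive loop around -1 adds 2*pi*i to the log, so winding -2 contributes (17/7)*(-2)*2*pi*i = -(68/7)*pi*i.
Summing the contributions at σ = 18/23 gives ((10/2737)*sqrt(37513)) - ((68/7)*pi)*i.


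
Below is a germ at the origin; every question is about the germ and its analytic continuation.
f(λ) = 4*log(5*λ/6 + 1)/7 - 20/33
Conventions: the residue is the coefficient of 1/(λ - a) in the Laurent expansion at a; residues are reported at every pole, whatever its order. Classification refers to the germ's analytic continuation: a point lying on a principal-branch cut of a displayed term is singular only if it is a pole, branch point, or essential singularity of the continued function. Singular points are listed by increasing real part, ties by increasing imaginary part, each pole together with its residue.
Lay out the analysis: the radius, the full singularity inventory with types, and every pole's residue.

Branch term (4/7)*log(1 - λ/(-6/5)): its argument vanishes at λ = -6/5, a logarithmic branch point, modulus 6/5.
The radius of convergence is the smallest modulus among the singular points: 6/5.

Radius of convergence at 0: 6/5.
At -6/5: a logarithmic branch point.


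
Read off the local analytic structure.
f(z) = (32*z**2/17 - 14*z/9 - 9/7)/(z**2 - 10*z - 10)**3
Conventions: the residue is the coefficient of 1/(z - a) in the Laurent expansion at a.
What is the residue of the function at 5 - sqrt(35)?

The factor z**2 - 10*z - 10 splits as (z - a)(z - a') with a = 5 - sqrt(35), a' = 5 + sqrt(35). At the order-3 pole a set g(z) = (z - a)^3*f(z) = [32*z**2/17 - 14*z/9 - 9/7] / (z - a')^3.
Order-3 pole: residue = g''(a)/2; g''(5 - sqrt(35)) = -(17173/122451000)*sqrt(35), so the residue is -(17173/244902000)*sqrt(35).

The residue is -(17173/244902000)*sqrt(35).


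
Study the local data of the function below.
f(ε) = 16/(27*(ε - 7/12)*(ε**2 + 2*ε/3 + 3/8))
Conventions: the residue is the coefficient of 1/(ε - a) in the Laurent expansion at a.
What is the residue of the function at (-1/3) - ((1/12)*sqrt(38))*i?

The factor ε**2 + 2*ε/3 + 3/8 splits as (ε - a)(ε - a') with a = (-1/3) - ((1/12)*sqrt(38))*i, a' = (-1/3) + ((1/12)*sqrt(38))*i. At the order-1 pole a set g(ε) = (ε - a)*f(ε) = [16/(27*(ε - 7/12))] / (ε - a').
Simple pole: residue = g(a) at a = (-1/3) - ((1/12)*sqrt(38))*i, which is (-128/477) - ((704/9063)*sqrt(38))*i.

The residue is (-128/477) - ((704/9063)*sqrt(38))*i.


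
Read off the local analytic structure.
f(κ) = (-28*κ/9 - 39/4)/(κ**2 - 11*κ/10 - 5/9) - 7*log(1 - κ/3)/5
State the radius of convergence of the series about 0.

The radius of convergence is -11/20 + (1/60)*sqrt(3089).

Denominator factor (κ**2 - 11*κ/10 - 5/9): discriminant 3089/900, real irrational roots 11/20 + (1/60)*sqrt(3089) and 11/20 - (1/60)*sqrt(3089); poles of order 1, moduli 11/20 + (1/60)*sqrt(3089) and -11/20 + (1/60)*sqrt(3089).
Branch term (-7/5)*log(1 - κ/(3)): its argument vanishes at κ = 3, a logarithmic branch point, modulus 3.
The radius of convergence is the smallest modulus among the singular points: -11/20 + (1/60)*sqrt(3089).


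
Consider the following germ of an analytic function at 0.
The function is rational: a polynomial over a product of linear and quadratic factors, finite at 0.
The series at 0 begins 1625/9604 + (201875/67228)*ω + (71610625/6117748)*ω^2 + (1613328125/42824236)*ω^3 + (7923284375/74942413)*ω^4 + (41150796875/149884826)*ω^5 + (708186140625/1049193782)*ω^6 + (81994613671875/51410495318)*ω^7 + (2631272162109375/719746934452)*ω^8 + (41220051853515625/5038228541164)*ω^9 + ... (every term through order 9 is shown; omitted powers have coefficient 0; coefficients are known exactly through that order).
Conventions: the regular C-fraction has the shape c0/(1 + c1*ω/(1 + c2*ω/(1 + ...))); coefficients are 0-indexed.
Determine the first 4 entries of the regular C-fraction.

The regular C-fraction coefficients are [1625/9604, -1615/91, 407068/29393, -1144452627/5982474862].

Taylor coefficients (read off): a_0 = 1625/9604, a_1 = 201875/67228, a_2 = 71610625/6117748, a_3 = 1613328125/42824236.
c0 = a_0 = 1625/9604. Peel one level at a time: if S = 1 + c*ω/S' with S'(0) = 1, then c is the ω-coefficient of S and S' = c*ω/(S - 1).
S_1 = c0/f = 1 + (-1615/91)*ω + (2035340/8281)*ω^2 + ...; c1 = -1615/91.
S_2 = c1*ω/(S_1 - 1) = 1 + (407068/29393)*ω + (2288905254/863948449)*ω^2 + ...; c2 = 407068/29393.
S_3 = c2*ω/(S_2 - 1) = 1 + (-1144452627/5982474862)*ω + ...; c3 = -1144452627/5982474862.


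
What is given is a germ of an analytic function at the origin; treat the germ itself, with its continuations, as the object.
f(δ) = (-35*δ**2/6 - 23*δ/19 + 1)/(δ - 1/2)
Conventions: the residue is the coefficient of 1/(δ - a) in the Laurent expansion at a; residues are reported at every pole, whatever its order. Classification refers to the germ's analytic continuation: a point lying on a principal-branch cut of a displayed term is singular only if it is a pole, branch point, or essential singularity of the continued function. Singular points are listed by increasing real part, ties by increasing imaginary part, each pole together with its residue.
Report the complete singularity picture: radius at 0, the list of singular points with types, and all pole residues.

Denominator factor (δ - 1/2): pole of order 1 at 1/2, modulus 1/2.
The radius of convergence is the smallest modulus among the singular points: 1/2.
At the order-1 pole 1/2 set g(δ) = (δ - (1/2))*f(δ) = -35*δ**2/6 - 23*δ/19 + 1.
Simple pole: residue = g(a) at a = 1/2, which is -485/456.

Radius of convergence at 0: 1/2.
At 1/2: a pole of order 1; residue -485/456.


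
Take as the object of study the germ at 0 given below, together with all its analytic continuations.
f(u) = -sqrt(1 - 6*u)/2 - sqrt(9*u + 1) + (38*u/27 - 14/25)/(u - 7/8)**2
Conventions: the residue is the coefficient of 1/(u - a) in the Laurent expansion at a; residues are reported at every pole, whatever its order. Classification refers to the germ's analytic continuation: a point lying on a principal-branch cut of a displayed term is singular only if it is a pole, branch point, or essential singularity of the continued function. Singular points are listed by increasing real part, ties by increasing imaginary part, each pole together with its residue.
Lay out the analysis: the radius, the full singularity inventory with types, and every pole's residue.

Denominator factor (u - 7/8)^2: pole of order 2 at 7/8, modulus 7/8.
Branch term (-1/2)*sqrt(1 - u/(1/6)): its argument vanishes at u = 1/6, a square-root branch point, modulus 1/6.
Branch term (-1)*sqrt(1 - u/(-1/9)): its argument vanishes at u = -1/9, a square-root branch point, modulus 1/9.
The radius of convergence is the smallest modulus among the singular points: 1/9.
The branch terms are analytic at 7/8 and contribute nothing to the residue; only the rational part matters.
At the order-2 pole 7/8 set g(u) = (u - (7/8))^2*(rational part) = 38*u/27 - 14/25.
Order-2 pole: residue = g'(a); g'(7/8) = 38/27, so the residue is 38/27.
List the singular points by increasing real part (a conjugate pair: the negative imaginary part first).

Radius of convergence at 0: 1/9.
At -1/9: an algebraic (square-root) branch point.
At 1/6: an algebraic (square-root) branch point.
At 7/8: a pole of order 2; residue 38/27.


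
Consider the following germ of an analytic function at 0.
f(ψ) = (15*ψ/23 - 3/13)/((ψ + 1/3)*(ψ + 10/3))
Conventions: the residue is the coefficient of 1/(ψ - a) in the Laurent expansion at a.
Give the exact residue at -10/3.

The residue is 719/897.

At the order-1 pole -10/3 set g(ψ) = (ψ - (-10/3))*f(ψ) = (15*ψ/23 - 3/13)/(ψ + 1/3).
Simple pole: residue = g(a) at a = -10/3, which is 719/897.


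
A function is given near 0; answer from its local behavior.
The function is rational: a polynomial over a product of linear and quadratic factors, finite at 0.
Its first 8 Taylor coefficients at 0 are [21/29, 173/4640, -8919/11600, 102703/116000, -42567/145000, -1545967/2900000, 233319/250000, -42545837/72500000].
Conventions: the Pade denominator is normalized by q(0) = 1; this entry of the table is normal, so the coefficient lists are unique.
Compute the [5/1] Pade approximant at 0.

The Pade approximant has numerator coefficients [21/29, 1872258727/1434657376, -252358365/358664344, -660938575/1434657376, 901279875/717328688, -1502133125/1434657376]; denominator coefficients [1, 13532502/7729835].

Taylor coefficients needed (read off): a_0 = 21/29, a_1 = 173/4640, a_2 = -8919/11600, a_3 = 102703/116000, a_4 = -42567/145000, a_5 = -1545967/2900000, a_6 = 233319/250000.
Write the denominator as Q(θ) = 1 + q1*θ. Requiring Q*f - P = O(θ^7) with deg P <= 5 kills the coefficients of θ^6..θ^6 in Q*f:
  θ^6: a_6 + q1*a_5 = 0, i.e. 233319/250000 + (-1545967/2900000)*q1 = 0.
Solving this linear system: q1 = 13532502/7729835.
The numerator is Q*f truncated at degree 5: P0 = a_0 = 21/29; P1 = a_1 + q1*a_0 = 1872258727/1434657376; P2 = a_2 + q1*a_1 = -252358365/358664344; P3 = a_3 + q1*a_2 = -660938575/1434657376; P4 = a_4 + q1*a_3 = 901279875/717328688; P5 = a_5 + q1*a_4 = -1502133125/1434657376.


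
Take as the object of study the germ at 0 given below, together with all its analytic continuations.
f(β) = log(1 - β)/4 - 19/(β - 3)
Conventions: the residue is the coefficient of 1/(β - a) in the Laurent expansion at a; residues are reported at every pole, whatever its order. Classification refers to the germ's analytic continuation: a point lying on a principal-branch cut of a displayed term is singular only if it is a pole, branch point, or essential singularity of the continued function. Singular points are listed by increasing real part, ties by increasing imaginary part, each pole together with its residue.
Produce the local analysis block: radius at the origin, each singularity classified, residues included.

Denominator factor (β - 3): pole of order 1 at 3, modulus 3.
Branch term (1/4)*log(1 - β/(1)): its argument vanishes at β = 1, a logarithmic branch point, modulus 1.
The radius of convergence is the smallest modulus among the singular points: 1.
The branch term is analytic at 3 and contributes nothing to the residue; only the rational part matters.
At the order-1 pole 3 set g(β) = (β - (3))*(rational part) = -19.
Simple pole: residue = g(a) at a = 3, which is -19.
List the singular points by increasing real part (a conjugate pair: the negative imaginary part first).

Radius of convergence at 0: 1.
At 1: a logarithmic branch point.
At 3: a pole of order 1; residue -19.


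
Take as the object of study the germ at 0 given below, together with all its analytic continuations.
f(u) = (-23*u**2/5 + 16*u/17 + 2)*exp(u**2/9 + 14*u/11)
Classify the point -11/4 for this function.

There is no denominator, hence no pole anywhere.
The factor exp(u**2/9 + 14*u/11) is entire.
So the germ continues analytically to -11/4.

The point is a regular point.


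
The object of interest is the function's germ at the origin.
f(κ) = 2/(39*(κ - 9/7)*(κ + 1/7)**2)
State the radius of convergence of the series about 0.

The radius of convergence is 1/7.

Denominator factor (κ - 9/7): pole of order 1 at 9/7, modulus 9/7.
Denominator factor (κ + 1/7)^2: pole of order 2 at -1/7, modulus 1/7.
The radius of convergence is the smallest modulus among the singular points: 1/7.


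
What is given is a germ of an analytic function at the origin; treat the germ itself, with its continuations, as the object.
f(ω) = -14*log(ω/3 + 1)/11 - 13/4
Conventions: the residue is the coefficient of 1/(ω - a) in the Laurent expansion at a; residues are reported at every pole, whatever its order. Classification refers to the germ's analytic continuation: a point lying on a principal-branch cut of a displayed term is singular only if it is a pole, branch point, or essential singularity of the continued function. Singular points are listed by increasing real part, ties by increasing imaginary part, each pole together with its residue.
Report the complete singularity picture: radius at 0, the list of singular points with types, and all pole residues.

Radius of convergence at 0: 3.
At -3: a logarithmic branch point.

Branch term (-14/11)*log(1 - ω/(-3)): its argument vanishes at ω = -3, a logarithmic branch point, modulus 3.
The radius of convergence is the smallest modulus among the singular points: 3.


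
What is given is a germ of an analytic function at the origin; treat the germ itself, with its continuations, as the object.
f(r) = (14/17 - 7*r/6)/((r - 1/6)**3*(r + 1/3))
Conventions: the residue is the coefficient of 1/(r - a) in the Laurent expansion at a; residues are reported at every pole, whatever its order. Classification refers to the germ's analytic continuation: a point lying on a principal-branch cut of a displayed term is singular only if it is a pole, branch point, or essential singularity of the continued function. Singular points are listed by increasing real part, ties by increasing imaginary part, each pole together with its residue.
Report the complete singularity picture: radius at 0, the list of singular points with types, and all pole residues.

Denominator factor (r - 1/6)^3: pole of order 3 at 1/6, modulus 1/6.
Denominator factor (r + 1/3): pole of order 1 at -1/3, modulus 1/3.
The radius of convergence is the smallest modulus among the singular points: 1/6.
At the order-1 pole -1/3 set g(r) = (r - (-1/3))*f(r) = (14/17 - 7*r/6)/(r - 1/6)**3.
Simple pole: residue = g(a) at a = -1/3, which is -1484/153.
At the order-3 pole 1/6 set g(r) = (r - (1/6))^3*f(r) = (14/17 - 7*r/6)/(r + 1/3).
Order-3 pole: residue = g''(a)/2; g''(1/6) = 2968/153, so the residue is 1484/153.
List the singular points by increasing real part (a conjugate pair: the negative imaginary part first).

Radius of convergence at 0: 1/6.
At -1/3: a pole of order 1; residue -1484/153.
At 1/6: a pole of order 3; residue 1484/153.


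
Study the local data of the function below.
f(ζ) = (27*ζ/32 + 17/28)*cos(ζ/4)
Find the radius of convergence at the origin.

The factor cos(ζ/4) is entire and contributes no finite singular point.
The polynomial part has no poles.
No finite singular points: the Taylor series at 0 converges everywhere.

The radius of convergence is infinite.


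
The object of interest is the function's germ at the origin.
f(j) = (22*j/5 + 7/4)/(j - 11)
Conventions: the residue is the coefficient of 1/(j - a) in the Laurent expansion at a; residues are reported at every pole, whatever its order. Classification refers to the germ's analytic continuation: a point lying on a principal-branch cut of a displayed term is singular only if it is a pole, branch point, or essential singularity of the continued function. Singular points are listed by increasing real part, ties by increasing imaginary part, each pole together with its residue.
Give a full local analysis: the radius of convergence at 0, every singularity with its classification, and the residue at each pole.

Denominator factor (j - 11): pole of order 1 at 11, modulus 11.
The radius of convergence is the smallest modulus among the singular points: 11.
At the order-1 pole 11 set g(j) = (j - (11))*f(j) = 22*j/5 + 7/4.
Simple pole: residue = g(a) at a = 11, which is 1003/20.

Radius of convergence at 0: 11.
At 11: a pole of order 1; residue 1003/20.


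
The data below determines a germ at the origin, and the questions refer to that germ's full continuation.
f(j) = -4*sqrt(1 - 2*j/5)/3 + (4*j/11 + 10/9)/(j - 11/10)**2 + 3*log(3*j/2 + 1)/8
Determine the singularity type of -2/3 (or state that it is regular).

The term (3/8)*log(1 - j/(-2/3)) has argument 1 - -2/3/(-2/3) = 0 at -2/3: a logarithmic (infinitely-sheeted) branch point; the remaining terms are analytic or single-valued there.

The point is a logarithmic branch point.


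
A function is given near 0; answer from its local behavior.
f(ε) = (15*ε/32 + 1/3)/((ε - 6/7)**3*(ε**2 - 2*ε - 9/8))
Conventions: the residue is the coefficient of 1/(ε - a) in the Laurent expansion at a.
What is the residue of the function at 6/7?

The residue is -239488088/1684546875.

At the order-3 pole 6/7 set g(ε) = (ε - (6/7))^3*f(ε) = (15*ε/32 + 1/3)/(ε**2 - 2*ε - 9/8).
Order-3 pole: residue = g''(a)/2; g''(6/7) = -478976176/1684546875, so the residue is -239488088/1684546875.


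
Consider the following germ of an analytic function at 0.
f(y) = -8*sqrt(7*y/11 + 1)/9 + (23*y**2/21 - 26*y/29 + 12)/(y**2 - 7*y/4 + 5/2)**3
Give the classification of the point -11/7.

The term (-8/9)*sqrt(1 - y/(-11/7)) has argument 1 - -11/7/(-11/7) = 0 at -11/7: a square-root (algebraic, two-sheeted) branch point; the remaining terms are analytic or single-valued there.

The point is an algebraic (square-root) branch point.


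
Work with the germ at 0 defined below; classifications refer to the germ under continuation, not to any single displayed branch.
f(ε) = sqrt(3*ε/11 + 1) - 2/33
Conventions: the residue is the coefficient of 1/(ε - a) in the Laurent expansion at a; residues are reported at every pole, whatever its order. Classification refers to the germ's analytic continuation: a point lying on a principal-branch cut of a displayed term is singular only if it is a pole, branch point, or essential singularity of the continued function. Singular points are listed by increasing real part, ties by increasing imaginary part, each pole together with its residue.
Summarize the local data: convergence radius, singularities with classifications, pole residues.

Radius of convergence at 0: 11/3.
At -11/3: an algebraic (square-root) branch point.

Branch term (1)*sqrt(1 - ε/(-11/3)): its argument vanishes at ε = -11/3, a square-root branch point, modulus 11/3.
The radius of convergence is the smallest modulus among the singular points: 11/3.


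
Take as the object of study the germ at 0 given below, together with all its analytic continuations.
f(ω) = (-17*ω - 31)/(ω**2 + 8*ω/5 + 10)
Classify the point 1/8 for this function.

The point is a regular point.

Denominator factors: ω**2 + 8*ω/5 + 10 = 3269/320 at ω = 1/8 — none vanishes.
So the germ continues analytically to 1/8.


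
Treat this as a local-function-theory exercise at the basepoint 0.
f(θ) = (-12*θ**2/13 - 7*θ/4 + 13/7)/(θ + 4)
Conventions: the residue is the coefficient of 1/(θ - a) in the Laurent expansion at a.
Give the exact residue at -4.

The residue is -538/91.

At the order-1 pole -4 set g(θ) = (θ - (-4))*f(θ) = -12*θ**2/13 - 7*θ/4 + 13/7.
Simple pole: residue = g(a) at a = -4, which is -538/91.


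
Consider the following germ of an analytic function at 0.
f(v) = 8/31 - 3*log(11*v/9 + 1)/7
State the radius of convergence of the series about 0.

Branch term (-3/7)*log(1 - v/(-9/11)): its argument vanishes at v = -9/11, a logarithmic branch point, modulus 9/11.
The radius of convergence is the smallest modulus among the singular points: 9/11.

The radius of convergence is 9/11.


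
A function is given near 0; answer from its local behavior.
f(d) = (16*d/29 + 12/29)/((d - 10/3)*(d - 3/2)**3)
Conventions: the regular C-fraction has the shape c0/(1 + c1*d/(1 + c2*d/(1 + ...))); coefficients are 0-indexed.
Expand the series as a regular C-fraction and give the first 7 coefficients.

The regular C-fraction coefficients are [16/435, -109/30, 610/327, -42824/99735, 511101/1632665, -2306410/8366739, 262297/3939802].

Taylor coefficients (expand at 0): a_0 = 16/435, a_1 = 872/6525, a_2 = 7708/32625, a_3 = 456058/1468125, a_4 = 7652261/22021875, a_5 = 77356783/220218750, a_6 = 6568633141/19819687500.
c0 = a_0 = 16/435. Peel one level at a time: if S = 1 + c*d/S' with S'(0) = 1, then c is the d-coefficient of S and S' = c*d/(S - 1).
S_1 = c0/f = 1 + (-109/30)*d + (61/9)*d^2 + ...; c1 = -109/30.
S_2 = c1*d/(S_1 - 1) = 1 + (610/327)*d + (85648/106929)*d^2 + ...; c2 = 610/327.
S_3 = c2*d/(S_2 - 1) = 1 + (-42824/99735)*d + (12504/93025)*d^2 + ...; c3 = -42824/99735.
S_4 = c3*d/(S_3 - 1) = 1 + (511101/1632665)*d + (2472774/28654609)*d^2 + ...; c4 = 511101/1632665.
S_5 = c4*d/(S_4 - 1) = 1 + (-2306410/8366739)*d + (14945/814323)*d^2 + ...; c5 = -2306410/8366739.
S_6 = c5*d/(S_5 - 1) = 1 + (262297/3939802)*d + ...; c6 = 262297/3939802.


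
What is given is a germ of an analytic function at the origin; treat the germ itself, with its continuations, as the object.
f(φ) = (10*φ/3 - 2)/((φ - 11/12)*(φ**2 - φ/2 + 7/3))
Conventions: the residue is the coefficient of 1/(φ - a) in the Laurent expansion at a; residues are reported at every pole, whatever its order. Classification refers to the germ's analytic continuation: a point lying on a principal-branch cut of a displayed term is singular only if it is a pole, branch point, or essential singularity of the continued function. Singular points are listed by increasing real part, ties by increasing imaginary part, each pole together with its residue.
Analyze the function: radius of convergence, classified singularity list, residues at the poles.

Radius of convergence at 0: 11/12.
At (1/4) - ((1/12)*sqrt(327))*i: a pole of order 1; residue (-76/391) + ((2404/42619)*sqrt(327))*i.
At (1/4) + ((1/12)*sqrt(327))*i: a pole of order 1; residue (-76/391) - ((2404/42619)*sqrt(327))*i.
At 11/12: a pole of order 1; residue 152/391.


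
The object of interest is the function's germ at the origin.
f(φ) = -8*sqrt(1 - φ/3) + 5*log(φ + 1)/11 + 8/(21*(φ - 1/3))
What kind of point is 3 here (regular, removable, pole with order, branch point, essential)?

The term (-8)*sqrt(1 - φ/(3)) has argument 1 - 3/(3) = 0 at 3: a square-root (algebraic, two-sheeted) branch point; the remaining terms are analytic or single-valued there.

The point is an algebraic (square-root) branch point.


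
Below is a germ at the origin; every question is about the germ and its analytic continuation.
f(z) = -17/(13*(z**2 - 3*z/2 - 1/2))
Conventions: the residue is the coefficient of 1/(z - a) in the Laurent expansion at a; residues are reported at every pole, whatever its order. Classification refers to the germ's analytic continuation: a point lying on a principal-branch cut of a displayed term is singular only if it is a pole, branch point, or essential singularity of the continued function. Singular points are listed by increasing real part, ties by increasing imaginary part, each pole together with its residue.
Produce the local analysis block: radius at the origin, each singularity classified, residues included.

Radius of convergence at 0: -3/4 + (1/4)*sqrt(17).
At 3/4 - (1/4)*sqrt(17): a pole of order 1; residue (2/13)*sqrt(17).
At 3/4 + (1/4)*sqrt(17): a pole of order 1; residue -(2/13)*sqrt(17).

Denominator factor (z**2 - 3*z/2 - 1/2): discriminant 17/4, real irrational roots 3/4 + (1/4)*sqrt(17) and 3/4 - (1/4)*sqrt(17); poles of order 1, moduli 3/4 + (1/4)*sqrt(17) and -3/4 + (1/4)*sqrt(17).
The radius of convergence is the smallest modulus among the singular points: -3/4 + (1/4)*sqrt(17).
The factor z**2 - 3*z/2 - 1/2 splits as (z - a)(z - a') with a = 3/4 - (1/4)*sqrt(17), a' = 3/4 + (1/4)*sqrt(17). At the order-1 pole a set g(z) = (z - a)*f(z) = [-17/13] / (z - a').
Simple pole: residue = g(a) at a = 3/4 - (1/4)*sqrt(17), which is (2/13)*sqrt(17).
The factor z**2 - 3*z/2 - 1/2 splits as (z - a)(z - a') with a = 3/4 + (1/4)*sqrt(17), a' = 3/4 - (1/4)*sqrt(17). At the order-1 pole a set g(z) = (z - a)*f(z) = [-17/13] / (z - a').
Simple pole: residue = g(a) at a = 3/4 + (1/4)*sqrt(17), which is -(2/13)*sqrt(17).
List the singular points by increasing real part (a conjugate pair: the negative imaginary part first).


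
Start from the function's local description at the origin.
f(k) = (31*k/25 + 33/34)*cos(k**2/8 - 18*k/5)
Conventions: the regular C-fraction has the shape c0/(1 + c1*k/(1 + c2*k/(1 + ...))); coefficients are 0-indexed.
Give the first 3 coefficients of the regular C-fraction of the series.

The regular C-fraction coefficients are [33/34, -1054/825, 2760683/434775].

Taylor coefficients (expand at 0): a_0 = 33/34, a_1 = 31/25, a_2 = -2673/425.
c0 = a_0 = 33/34. Peel one level at a time: if S = 1 + c*k/S' with S'(0) = 1, then c is the k-coefficient of S and S' = c*k/(S - 1).
S_1 = c0/f = 1 + (-1054/825)*k + (5521366/680625)*k^2 + ...; c1 = -1054/825.
S_2 = c1*k/(S_1 - 1) = 1 + (2760683/434775)*k + ...; c2 = 2760683/434775.


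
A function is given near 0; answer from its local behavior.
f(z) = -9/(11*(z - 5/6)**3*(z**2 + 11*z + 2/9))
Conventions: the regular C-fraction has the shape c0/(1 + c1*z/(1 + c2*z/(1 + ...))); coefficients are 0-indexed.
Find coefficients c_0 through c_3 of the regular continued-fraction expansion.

Taylor coefficients (expand at 0): a_0 = 8748/1375, a_1 = -2007666/6875, a_2 = 497802753/34375, a_3 = -9836913861/13750.
c0 = a_0 = 8748/1375. Peel one level at a time: if S = 1 + c*z/S' with S'(0) = 1, then c is the z-coefficient of S and S' = c*z/(S - 1).
S_1 = c0/f = 1 + (459/10)*z + (-8469/50)*z^2 + ...; c1 = 459/10.
S_2 = c1*z/(S_1 - 1) = 1 + (941/255)*z + (607939/65025)*z^2 + ...; c2 = 941/255.
S_3 = c2*z/(S_2 - 1) = 1 + (-607939/239955)*z + ...; c3 = -607939/239955.

The regular C-fraction coefficients are [8748/1375, 459/10, 941/255, -607939/239955].


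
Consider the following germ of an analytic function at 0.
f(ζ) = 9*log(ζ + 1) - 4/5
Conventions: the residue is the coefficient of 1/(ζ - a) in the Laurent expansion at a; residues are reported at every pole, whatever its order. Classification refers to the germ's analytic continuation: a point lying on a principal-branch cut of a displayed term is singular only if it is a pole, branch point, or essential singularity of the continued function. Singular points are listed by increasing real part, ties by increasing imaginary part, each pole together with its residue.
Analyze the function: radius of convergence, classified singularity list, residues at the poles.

Branch term (9)*log(1 - ζ/(-1)): its argument vanishes at ζ = -1, a logarithmic branch point, modulus 1.
The radius of convergence is the smallest modulus among the singular points: 1.

Radius of convergence at 0: 1.
At -1: a logarithmic branch point.


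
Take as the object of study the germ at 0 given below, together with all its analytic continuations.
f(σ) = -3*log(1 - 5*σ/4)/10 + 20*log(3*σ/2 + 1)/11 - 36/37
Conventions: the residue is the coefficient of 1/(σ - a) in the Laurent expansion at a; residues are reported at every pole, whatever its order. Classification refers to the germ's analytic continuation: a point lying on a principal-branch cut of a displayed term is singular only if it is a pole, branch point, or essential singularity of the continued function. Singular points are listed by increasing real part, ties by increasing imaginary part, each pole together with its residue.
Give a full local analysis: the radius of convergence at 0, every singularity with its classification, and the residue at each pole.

Radius of convergence at 0: 2/3.
At -2/3: a logarithmic branch point.
At 4/5: a logarithmic branch point.

Branch term (20/11)*log(1 - σ/(-2/3)): its argument vanishes at σ = -2/3, a logarithmic branch point, modulus 2/3.
Branch term (-3/10)*log(1 - σ/(4/5)): its argument vanishes at σ = 4/5, a logarithmic branch point, modulus 4/5.
The radius of convergence is the smallest modulus among the singular points: 2/3.
List the singular points by increasing real part (a conjugate pair: the negative imaginary part first).


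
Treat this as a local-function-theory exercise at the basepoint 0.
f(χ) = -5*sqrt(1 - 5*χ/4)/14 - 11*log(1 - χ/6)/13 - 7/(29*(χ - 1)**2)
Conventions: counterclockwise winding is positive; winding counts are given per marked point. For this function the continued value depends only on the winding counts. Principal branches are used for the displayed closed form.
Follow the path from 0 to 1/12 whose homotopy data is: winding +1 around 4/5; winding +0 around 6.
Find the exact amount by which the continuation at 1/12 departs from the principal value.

The rational part is single-valued and drops out of the difference; each branch term changes only by its own monodromy.
(-11/13)*log(1 - χ/(6)): winding 0 around 6, so this term returns to its principal value, contribution 0.
(-5/14)*sqrt(1 - χ/(4/5)): winding +1 is odd, the square root flips sign, contributing -2*(-5/14)*sqrt(1 - (1/12)/(4/5)) = -2*(-5/14)*sqrt(43/48) = (5/84)*sqrt(129).
Summing the contributions at χ = 1/12 gives (5/84)*sqrt(129).

Continued minus principal equals (5/84)*sqrt(129).


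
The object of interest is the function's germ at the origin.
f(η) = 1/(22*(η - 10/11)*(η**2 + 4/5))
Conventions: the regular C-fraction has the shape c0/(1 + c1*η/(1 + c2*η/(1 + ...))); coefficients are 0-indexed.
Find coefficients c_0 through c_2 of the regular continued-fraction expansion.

The regular C-fraction coefficients are [-1/16, -11/10, 25/22].

Taylor coefficients (expand at 0): a_0 = -1/16, a_1 = -11/160, a_2 = 1/400.
c0 = a_0 = -1/16. Peel one level at a time: if S = 1 + c*η/S' with S'(0) = 1, then c is the η-coefficient of S and S' = c*η/(S - 1).
S_1 = c0/f = 1 + (-11/10)*η + (5/4)*η^2 + ...; c1 = -11/10.
S_2 = c1*η/(S_1 - 1) = 1 + (25/22)*η + ...; c2 = 25/22.


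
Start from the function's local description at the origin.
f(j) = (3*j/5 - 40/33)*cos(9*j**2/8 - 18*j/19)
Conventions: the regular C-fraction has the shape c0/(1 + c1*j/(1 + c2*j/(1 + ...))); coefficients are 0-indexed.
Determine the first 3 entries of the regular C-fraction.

Taylor coefficients (expand at 0): a_0 = -40/33, a_1 = 3/5, a_2 = 2160/3971.
c0 = a_0 = -40/33. Peel one level at a time: if S = 1 + c*j/S' with S'(0) = 1, then c is the j-coefficient of S and S' = c*j/(S - 1).
S_1 = c0/f = 1 + (99/200)*j + (10018161/14440000)*j^2 + ...; c1 = 99/200.
S_2 = c1*j/(S_1 - 1) = 1 + (-1113129/794200)*j + ...; c2 = -1113129/794200.

The regular C-fraction coefficients are [-40/33, 99/200, -1113129/794200].


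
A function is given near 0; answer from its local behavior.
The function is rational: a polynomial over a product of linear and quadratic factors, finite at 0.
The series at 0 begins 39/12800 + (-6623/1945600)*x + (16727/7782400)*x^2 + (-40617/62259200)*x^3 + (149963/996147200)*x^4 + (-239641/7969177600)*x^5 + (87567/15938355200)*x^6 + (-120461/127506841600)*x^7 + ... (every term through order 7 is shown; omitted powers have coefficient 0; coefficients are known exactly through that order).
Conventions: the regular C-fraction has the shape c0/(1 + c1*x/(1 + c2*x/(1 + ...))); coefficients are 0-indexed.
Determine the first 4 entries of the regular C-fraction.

Taylor coefficients (read off): a_0 = 39/12800, a_1 = -6623/1945600, a_2 = 16727/7782400, a_3 = -40617/62259200.
c0 = a_0 = 39/12800. Peel one level at a time: if S = 1 + c*x/S' with S'(0) = 1, then c is the x-coefficient of S and S' = c*x/(S - 1).
S_1 = c0/f = 1 + (6623/5928)*x + (19074715/35141184)*x^2 + ...; c1 = 6623/5928.
S_2 = c1*x/(S_1 - 1) = 1 + (-19074715/39261144)*x + (290578667/1403652128)*x^2 + ...; c2 = -19074715/39261144.
S_3 = c2*x/(S_2 - 1) = 1 + (215318792247/505327349780)*x + ...; c3 = 215318792247/505327349780.

The regular C-fraction coefficients are [39/12800, 6623/5928, -19074715/39261144, 215318792247/505327349780].


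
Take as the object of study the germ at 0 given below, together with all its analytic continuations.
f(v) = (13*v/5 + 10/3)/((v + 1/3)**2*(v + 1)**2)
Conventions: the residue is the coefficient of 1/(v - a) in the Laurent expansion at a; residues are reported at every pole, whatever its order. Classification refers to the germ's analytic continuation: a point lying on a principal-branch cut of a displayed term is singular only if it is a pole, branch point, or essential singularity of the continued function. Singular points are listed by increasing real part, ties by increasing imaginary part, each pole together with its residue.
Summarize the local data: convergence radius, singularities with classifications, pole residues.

Radius of convergence at 0: 1/3.
At -1: a pole of order 2; residue 54/5.
At -1/3: a pole of order 2; residue -54/5.

Denominator factor (v + 1/3)^2: pole of order 2 at -1/3, modulus 1/3.
Denominator factor (v + 1)^2: pole of order 2 at -1, modulus 1.
The radius of convergence is the smallest modulus among the singular points: 1/3.
At the order-2 pole -1 set g(v) = (v - (-1))^2*f(v) = (13*v/5 + 10/3)/(v + 1/3)**2.
Order-2 pole: residue = g'(a); g'(-1) = 54/5, so the residue is 54/5.
At the order-2 pole -1/3 set g(v) = (v - (-1/3))^2*f(v) = (13*v/5 + 10/3)/(v + 1)**2.
Order-2 pole: residue = g'(a); g'(-1/3) = -54/5, so the residue is -54/5.
List the singular points by increasing real part (a conjugate pair: the negative imaginary part first).


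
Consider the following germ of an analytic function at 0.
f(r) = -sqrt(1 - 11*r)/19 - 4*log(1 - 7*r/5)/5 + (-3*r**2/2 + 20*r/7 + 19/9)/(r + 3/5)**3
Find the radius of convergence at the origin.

The radius of convergence is 1/11.

Denominator factor (r + 3/5)^3: pole of order 3 at -3/5, modulus 3/5.
Branch term (-1/19)*sqrt(1 - r/(1/11)): its argument vanishes at r = 1/11, a square-root branch point, modulus 1/11.
Branch term (-4/5)*log(1 - r/(5/7)): its argument vanishes at r = 5/7, a logarithmic branch point, modulus 5/7.
The radius of convergence is the smallest modulus among the singular points: 1/11.


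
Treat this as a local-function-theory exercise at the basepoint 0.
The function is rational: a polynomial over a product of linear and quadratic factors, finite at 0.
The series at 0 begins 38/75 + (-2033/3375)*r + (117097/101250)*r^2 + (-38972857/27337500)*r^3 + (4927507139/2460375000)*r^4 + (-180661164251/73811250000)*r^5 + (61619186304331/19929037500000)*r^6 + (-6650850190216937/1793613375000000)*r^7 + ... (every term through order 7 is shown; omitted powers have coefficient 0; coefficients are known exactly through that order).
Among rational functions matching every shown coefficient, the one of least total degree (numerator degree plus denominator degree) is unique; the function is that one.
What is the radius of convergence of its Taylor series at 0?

No rational of total degree below 5 reproduces all 8 coefficients; solving the [0/5] Pade equations on them gives f(r) = 19/(5*(r + 10/3)*(r**2 - 2*r/3 - 3/2)**2), whose expansion matches every shown term.
Denominator factor (r**2 - 2*r/3 - 3/2)^2: discriminant 58/9, real irrational roots 1/3 + (1/6)*sqrt(58) and 1/3 - (1/6)*sqrt(58); poles of order 2, moduli 1/3 + (1/6)*sqrt(58) and -1/3 + (1/6)*sqrt(58).
Denominator factor (r + 10/3): pole of order 1 at -10/3, modulus 10/3.
The radius of convergence is the smallest modulus among the singular points: -1/3 + (1/6)*sqrt(58).

The radius of convergence is -1/3 + (1/6)*sqrt(58).


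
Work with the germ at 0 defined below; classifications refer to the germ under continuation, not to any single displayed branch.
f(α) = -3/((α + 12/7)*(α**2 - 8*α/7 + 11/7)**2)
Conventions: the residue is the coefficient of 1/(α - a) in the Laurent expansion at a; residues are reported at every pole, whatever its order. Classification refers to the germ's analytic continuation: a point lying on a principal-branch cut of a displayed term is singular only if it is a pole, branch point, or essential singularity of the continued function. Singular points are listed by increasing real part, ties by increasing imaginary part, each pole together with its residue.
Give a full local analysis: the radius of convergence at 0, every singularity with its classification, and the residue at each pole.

Radius of convergence at 0: (1/7)*sqrt(77).
At -12/7: a pole of order 1; residue -7203/100489.
At (4/7) - ((1/7)*sqrt(61))*i: a pole of order 2; residue (7203/200978) - ((12648468/373919569)*sqrt(61))*i.
At (4/7) + ((1/7)*sqrt(61))*i: a pole of order 2; residue (7203/200978) + ((12648468/373919569)*sqrt(61))*i.


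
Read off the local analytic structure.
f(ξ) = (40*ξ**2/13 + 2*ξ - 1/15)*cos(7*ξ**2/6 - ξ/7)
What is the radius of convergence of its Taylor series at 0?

The radius of convergence is infinite.

The factor cos(7*ξ**2/6 - ξ/7) is entire and contributes no finite singular point.
The polynomial part has no poles.
No finite singular points: the Taylor series at 0 converges everywhere.


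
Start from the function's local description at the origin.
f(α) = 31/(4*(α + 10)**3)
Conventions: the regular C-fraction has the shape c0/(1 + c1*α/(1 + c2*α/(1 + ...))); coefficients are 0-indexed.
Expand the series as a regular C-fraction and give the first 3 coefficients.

The regular C-fraction coefficients are [31/4000, 3/10, -1/10].

Taylor coefficients (expand at 0): a_0 = 31/4000, a_1 = -93/40000, a_2 = 93/200000.
c0 = a_0 = 31/4000. Peel one level at a time: if S = 1 + c*α/S' with S'(0) = 1, then c is the α-coefficient of S and S' = c*α/(S - 1).
S_1 = c0/f = 1 + (3/10)*α + (3/100)*α^2 + ...; c1 = 3/10.
S_2 = c1*α/(S_1 - 1) = 1 + (-1/10)*α + ...; c2 = -1/10.


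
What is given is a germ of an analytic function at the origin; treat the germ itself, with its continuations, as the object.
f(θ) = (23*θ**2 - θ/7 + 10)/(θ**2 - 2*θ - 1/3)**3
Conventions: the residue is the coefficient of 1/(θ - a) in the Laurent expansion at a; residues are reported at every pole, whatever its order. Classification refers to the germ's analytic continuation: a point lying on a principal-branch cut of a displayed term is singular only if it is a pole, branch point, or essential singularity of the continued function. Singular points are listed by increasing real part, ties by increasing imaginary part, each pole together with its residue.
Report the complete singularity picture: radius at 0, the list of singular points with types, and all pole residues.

Radius of convergence at 0: -1 + (2/3)*sqrt(3).
At 1 - (2/3)*sqrt(3): a pole of order 3; residue -(2139/1792)*sqrt(3).
At 1 + (2/3)*sqrt(3): a pole of order 3; residue (2139/1792)*sqrt(3).


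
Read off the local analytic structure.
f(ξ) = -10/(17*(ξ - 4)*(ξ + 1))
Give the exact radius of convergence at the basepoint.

The radius of convergence is 1.

Denominator factor (ξ - 4): pole of order 1 at 4, modulus 4.
Denominator factor (ξ + 1): pole of order 1 at -1, modulus 1.
The radius of convergence is the smallest modulus among the singular points: 1.


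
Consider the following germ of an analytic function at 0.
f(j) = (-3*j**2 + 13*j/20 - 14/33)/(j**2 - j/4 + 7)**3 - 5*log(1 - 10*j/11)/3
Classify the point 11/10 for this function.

The point is a logarithmic branch point.

The term (-5/3)*log(1 - j/(11/10)) has argument 1 - 11/10/(11/10) = 0 at 11/10: a logarithmic (infinitely-sheeted) branch point; the remaining terms are analytic or single-valued there.


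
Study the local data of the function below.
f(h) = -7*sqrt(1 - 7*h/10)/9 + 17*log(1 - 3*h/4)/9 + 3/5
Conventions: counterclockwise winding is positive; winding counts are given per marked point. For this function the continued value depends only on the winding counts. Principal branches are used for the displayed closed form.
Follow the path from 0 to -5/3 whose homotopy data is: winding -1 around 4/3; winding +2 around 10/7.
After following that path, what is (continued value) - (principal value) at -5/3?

The rational part is single-valued and drops out of the difference; each branch term changes only by its own monodromy.
(-7/9)*sqrt(1 - h/(10/7)): winding +2 is even, the square root returns to the same sheet, contribution 0.
(17/9)*log(1 - h/(4/3)): each positive loop around 4/3 adds 2*pi*i to the log, so winding -1 contributes (17/9)*(-1)*2*pi*i = -(34/9)*pi*i.
Summing the contributions at h = -5/3 gives -(34/9)*pi*i.

Continued minus principal equals -(34/9)*pi*i.
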